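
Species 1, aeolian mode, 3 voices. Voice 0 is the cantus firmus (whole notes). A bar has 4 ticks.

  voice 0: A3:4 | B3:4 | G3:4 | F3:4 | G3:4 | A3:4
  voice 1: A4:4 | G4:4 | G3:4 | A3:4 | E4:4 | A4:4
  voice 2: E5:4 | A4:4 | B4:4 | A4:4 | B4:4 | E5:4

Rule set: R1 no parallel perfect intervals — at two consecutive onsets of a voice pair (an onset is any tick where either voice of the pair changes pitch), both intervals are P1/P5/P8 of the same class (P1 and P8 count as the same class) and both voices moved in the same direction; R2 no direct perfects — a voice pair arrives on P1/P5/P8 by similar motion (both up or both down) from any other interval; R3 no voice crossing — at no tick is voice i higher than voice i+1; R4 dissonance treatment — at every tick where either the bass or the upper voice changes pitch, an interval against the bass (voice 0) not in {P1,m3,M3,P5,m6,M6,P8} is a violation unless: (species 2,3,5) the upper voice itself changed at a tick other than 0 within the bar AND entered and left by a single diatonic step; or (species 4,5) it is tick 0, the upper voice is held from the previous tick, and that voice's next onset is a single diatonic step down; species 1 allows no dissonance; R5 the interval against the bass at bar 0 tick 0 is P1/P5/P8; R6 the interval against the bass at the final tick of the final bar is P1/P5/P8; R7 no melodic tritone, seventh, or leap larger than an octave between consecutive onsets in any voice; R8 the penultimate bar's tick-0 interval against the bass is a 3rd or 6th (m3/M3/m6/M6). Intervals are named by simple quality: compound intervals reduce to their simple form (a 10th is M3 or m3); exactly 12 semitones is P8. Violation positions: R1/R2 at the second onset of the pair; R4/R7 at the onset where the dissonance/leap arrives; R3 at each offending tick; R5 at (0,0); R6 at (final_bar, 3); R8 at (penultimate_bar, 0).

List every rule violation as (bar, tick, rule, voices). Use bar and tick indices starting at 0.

(1, 0, R4, (0, 2))
(2, 0, R2, (0, 1))
(4, 0, R2, (1, 2))
(5, 0, R1, (1, 2))
(5, 0, R2, (0, 1))
(5, 0, R2, (0, 2))

bar 0: v0=A3 v1=A4 v2=E5 downbeat P5
bar 1: v0=B3 v1=G4 v2=A4 downbeat m7
bar 2: v0=G3 v1=G3 v2=B4 downbeat M3
bar 3: v0=F3 v1=A3 v2=A4 downbeat M3
bar 4: v0=G3 v1=E4 v2=B4 downbeat M3
bar 5: v0=A3 v1=A4 v2=E5 downbeat P5
  -> R4 @ bar 1 tick 0 v(0, 2): B3/A4 m7 untreated
  -> R2 @ bar 2 tick 0 v(0, 1): B3/G4 m6 -> G3/G3 P1 similar
  -> R2 @ bar 4 tick 0 v(1, 2): A3/A4 P8 -> E4/B4 P5 similar
  -> R1 @ bar 5 tick 0 v(1, 2): E4/B4 P5 -> A4/E5 P5 similar
  -> R2 @ bar 5 tick 0 v(0, 1): G3/E4 M6 -> A3/A4 P8 similar
  -> R2 @ bar 5 tick 0 v(0, 2): G3/B4 M3 -> A3/E5 P5 similar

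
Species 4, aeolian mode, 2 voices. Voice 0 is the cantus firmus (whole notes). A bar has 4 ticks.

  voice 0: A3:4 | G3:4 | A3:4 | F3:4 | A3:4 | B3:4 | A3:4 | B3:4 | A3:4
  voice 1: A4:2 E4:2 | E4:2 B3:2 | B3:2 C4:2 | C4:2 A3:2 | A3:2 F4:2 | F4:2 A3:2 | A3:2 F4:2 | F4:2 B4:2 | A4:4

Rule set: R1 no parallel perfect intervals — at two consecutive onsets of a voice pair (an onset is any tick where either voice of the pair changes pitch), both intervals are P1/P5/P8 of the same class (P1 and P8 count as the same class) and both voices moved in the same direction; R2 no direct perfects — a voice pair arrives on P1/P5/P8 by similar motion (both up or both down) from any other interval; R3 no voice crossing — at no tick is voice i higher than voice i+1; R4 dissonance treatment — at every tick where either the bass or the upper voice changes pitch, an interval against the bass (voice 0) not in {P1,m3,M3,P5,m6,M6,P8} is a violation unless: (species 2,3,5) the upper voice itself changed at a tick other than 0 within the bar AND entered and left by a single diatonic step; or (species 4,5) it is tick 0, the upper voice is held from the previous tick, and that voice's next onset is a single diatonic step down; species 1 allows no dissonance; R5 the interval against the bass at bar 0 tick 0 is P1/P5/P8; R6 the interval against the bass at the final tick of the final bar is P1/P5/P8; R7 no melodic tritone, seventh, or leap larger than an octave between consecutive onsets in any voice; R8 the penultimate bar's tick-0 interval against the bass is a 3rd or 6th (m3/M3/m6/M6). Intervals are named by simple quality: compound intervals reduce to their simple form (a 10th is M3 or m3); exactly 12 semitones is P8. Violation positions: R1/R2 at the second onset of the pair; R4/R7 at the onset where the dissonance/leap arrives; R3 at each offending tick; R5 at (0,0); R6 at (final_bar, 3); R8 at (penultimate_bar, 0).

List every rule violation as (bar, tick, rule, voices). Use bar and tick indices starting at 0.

(2, 0, R4, (0, 1))
(5, 0, R4, (0, 1))
(5, 2, R3, (0, 1))
(5, 2, R4, (0, 1))
(5, 3, R3, (0, 1))
(7, 0, R4, (0, 1))
(7, 0, R8, (0, 1))
(7, 2, R7, (1,))
(8, 0, R1, (0, 1))

bar 0: v0=A3 v1=A4 downbeat P8
bar 1: v0=G3 v1=E4 downbeat M6
bar 2: v0=A3 v1=B3 downbeat M2
bar 3: v0=F3 v1=C4 downbeat P5
bar 4: v0=A3 v1=A3 downbeat P1
bar 5: v0=B3 v1=F4 downbeat TT
bar 6: v0=A3 v1=A3 downbeat P1
bar 7: v0=B3 v1=F4 downbeat TT
bar 8: v0=A3 v1=A4 downbeat P8
  -> R4 @ bar 2 tick 0 v(0, 1): A3/B3 M2 untreated
  -> R4 @ bar 5 tick 0 v(0, 1): B3/F4 TT untreated
  -> R3 @ bar 5 tick 2 v(0, 1): B3 above A3
  -> R4 @ bar 5 tick 2 v(0, 1): B3/A3 M2 untreated
  -> R3 @ bar 5 tick 3 v(0, 1): B3 above A3
  -> R4 @ bar 7 tick 0 v(0, 1): B3/F4 TT untreated
  -> R8 @ bar 7 tick 0 v(0, 1): penult TT not 3rd/6th
  -> R7 @ bar 7 tick 2 v(1,): F4->B4 leap 6st
  -> R1 @ bar 8 tick 0 v(0, 1): B3/B4 P8 -> A3/A4 P8 similar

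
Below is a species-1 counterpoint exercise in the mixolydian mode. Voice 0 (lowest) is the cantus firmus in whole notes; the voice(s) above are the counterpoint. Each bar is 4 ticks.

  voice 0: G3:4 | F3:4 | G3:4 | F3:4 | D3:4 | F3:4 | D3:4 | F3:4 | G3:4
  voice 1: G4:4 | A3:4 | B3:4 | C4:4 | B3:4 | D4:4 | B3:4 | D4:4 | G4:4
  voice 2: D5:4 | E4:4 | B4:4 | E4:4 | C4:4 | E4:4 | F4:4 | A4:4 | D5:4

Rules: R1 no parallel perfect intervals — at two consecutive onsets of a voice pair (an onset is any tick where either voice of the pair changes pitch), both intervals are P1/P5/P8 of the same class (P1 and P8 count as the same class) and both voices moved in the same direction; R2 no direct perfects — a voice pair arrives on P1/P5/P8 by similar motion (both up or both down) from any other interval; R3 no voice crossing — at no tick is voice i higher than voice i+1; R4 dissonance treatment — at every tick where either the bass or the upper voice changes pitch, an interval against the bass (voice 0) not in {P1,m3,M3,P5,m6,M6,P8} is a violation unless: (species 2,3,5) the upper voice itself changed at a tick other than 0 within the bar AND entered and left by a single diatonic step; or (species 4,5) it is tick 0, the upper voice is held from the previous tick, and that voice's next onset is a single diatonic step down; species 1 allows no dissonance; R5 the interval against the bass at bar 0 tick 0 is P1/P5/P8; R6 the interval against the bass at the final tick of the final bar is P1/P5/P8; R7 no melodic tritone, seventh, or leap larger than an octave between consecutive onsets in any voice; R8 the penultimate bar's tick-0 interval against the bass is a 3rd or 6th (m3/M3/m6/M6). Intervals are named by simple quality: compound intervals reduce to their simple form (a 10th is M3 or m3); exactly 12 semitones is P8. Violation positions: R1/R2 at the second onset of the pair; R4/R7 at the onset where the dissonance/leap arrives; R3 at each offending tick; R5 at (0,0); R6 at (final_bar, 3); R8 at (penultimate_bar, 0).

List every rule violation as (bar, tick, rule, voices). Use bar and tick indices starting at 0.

bar 0: v0=G3 v1=G4 v2=D5 downbeat P5
bar 1: v0=F3 v1=A3 v2=E4 downbeat M7
bar 2: v0=G3 v1=B3 v2=B4 downbeat M3
bar 3: v0=F3 v1=C4 v2=E4 downbeat M7
bar 4: v0=D3 v1=B3 v2=C4 downbeat m7
bar 5: v0=F3 v1=D4 v2=E4 downbeat M7
bar 6: v0=D3 v1=B3 v2=F4 downbeat m3
bar 7: v0=F3 v1=D4 v2=A4 downbeat M3
bar 8: v0=G3 v1=G4 v2=D5 downbeat P5
  -> R1 @ bar 1 tick 0 v(1, 2): G4/D5 P5 -> A3/E4 P5 similar
  -> R4 @ bar 1 tick 0 v(0, 2): F3/E4 M7 untreated
  -> R7 @ bar 1 tick 0 v(1,): G4->A3 leap 10st
  -> R7 @ bar 1 tick 0 v(2,): D5->E4 leap 10st
  -> R2 @ bar 2 tick 0 v(1, 2): A3/E4 P5 -> B3/B4 P8 similar
  -> R4 @ bar 3 tick 0 v(0, 2): F3/E4 M7 untreated
  -> R4 @ bar 4 tick 0 v(0, 2): D3/C4 m7 untreated
  -> R4 @ bar 5 tick 0 v(0, 2): F3/E4 M7 untreated
  -> R2 @ bar 7 tick 0 v(1, 2): B3/F4 TT -> D4/A4 P5 similar
  -> R1 @ bar 8 tick 0 v(1, 2): D4/A4 P5 -> G4/D5 P5 similar
  -> R2 @ bar 8 tick 0 v(0, 1): F3/D4 M6 -> G3/G4 P8 similar
  -> R2 @ bar 8 tick 0 v(0, 2): F3/A4 M3 -> G3/D5 P5 similar

(1, 0, R1, (1, 2))
(1, 0, R4, (0, 2))
(1, 0, R7, (1,))
(1, 0, R7, (2,))
(2, 0, R2, (1, 2))
(3, 0, R4, (0, 2))
(4, 0, R4, (0, 2))
(5, 0, R4, (0, 2))
(7, 0, R2, (1, 2))
(8, 0, R1, (1, 2))
(8, 0, R2, (0, 1))
(8, 0, R2, (0, 2))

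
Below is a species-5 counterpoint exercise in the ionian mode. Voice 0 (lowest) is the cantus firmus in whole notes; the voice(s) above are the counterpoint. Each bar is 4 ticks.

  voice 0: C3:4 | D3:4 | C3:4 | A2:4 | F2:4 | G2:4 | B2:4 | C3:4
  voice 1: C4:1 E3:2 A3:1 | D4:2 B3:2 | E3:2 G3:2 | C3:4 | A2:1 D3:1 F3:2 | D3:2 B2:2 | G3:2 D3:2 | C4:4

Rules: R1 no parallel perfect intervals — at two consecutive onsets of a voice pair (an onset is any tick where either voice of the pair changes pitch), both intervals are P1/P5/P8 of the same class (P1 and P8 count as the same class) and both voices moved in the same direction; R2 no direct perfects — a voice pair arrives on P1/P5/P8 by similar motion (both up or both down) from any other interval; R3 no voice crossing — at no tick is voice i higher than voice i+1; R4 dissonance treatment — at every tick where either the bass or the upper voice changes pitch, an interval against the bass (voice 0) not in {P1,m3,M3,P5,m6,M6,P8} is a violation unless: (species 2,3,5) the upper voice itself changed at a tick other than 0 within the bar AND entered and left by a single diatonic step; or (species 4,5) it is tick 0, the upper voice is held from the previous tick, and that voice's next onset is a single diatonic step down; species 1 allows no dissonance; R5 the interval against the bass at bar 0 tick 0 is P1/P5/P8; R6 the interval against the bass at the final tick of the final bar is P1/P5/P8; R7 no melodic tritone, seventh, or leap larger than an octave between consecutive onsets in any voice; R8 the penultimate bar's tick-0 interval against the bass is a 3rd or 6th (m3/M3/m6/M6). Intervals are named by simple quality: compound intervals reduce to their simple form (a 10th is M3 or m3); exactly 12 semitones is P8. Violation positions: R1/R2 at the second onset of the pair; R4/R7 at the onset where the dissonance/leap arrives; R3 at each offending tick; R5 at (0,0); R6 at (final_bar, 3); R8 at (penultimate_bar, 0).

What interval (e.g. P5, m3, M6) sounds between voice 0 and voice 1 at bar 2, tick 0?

voice 0=C3 voice 1=E3 -> M3

M3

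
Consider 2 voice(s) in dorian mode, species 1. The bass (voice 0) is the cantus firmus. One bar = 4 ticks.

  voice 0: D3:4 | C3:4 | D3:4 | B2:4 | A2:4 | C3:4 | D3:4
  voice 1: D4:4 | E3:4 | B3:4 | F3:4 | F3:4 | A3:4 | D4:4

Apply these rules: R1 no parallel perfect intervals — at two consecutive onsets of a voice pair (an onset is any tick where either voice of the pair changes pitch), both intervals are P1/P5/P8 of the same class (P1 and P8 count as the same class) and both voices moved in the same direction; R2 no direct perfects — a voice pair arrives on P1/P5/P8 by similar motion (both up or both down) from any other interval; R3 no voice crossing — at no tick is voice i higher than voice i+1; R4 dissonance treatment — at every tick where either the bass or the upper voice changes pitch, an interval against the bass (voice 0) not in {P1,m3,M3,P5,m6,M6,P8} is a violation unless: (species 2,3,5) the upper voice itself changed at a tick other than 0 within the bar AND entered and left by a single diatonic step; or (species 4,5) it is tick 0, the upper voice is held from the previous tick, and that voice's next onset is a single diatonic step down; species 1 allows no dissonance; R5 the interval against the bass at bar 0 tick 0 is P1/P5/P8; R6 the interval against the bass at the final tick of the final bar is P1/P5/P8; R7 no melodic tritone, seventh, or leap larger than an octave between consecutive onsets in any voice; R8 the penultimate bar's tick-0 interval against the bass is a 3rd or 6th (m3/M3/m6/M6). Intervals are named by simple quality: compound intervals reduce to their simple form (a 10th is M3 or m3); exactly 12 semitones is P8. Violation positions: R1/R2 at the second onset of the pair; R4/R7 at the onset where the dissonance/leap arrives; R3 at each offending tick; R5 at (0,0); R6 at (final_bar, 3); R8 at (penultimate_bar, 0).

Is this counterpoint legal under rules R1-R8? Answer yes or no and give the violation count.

bar 0: v0=D3 v1=D4 (P8)
bar 1: v0=C3 v1=E3 (M3)
bar 2: v0=D3 v1=B3 (M6)
bar 3: v0=B2 v1=F3 (TT)
bar 4: v0=A2 v1=F3 (m6)
bar 5: v0=C3 v1=A3 (M6)
bar 6: v0=D3 v1=D4 (P8)
  R7 @ bar1.0: D4->E3 leap 10st
  R4 @ bar3.0: B2/F3 TT untreated
  R7 @ bar3.0: B3->F3 leap 6st
  R2 @ bar6.0: C3/A3 M6 -> D3/D4 P8 similar

No (4 violations)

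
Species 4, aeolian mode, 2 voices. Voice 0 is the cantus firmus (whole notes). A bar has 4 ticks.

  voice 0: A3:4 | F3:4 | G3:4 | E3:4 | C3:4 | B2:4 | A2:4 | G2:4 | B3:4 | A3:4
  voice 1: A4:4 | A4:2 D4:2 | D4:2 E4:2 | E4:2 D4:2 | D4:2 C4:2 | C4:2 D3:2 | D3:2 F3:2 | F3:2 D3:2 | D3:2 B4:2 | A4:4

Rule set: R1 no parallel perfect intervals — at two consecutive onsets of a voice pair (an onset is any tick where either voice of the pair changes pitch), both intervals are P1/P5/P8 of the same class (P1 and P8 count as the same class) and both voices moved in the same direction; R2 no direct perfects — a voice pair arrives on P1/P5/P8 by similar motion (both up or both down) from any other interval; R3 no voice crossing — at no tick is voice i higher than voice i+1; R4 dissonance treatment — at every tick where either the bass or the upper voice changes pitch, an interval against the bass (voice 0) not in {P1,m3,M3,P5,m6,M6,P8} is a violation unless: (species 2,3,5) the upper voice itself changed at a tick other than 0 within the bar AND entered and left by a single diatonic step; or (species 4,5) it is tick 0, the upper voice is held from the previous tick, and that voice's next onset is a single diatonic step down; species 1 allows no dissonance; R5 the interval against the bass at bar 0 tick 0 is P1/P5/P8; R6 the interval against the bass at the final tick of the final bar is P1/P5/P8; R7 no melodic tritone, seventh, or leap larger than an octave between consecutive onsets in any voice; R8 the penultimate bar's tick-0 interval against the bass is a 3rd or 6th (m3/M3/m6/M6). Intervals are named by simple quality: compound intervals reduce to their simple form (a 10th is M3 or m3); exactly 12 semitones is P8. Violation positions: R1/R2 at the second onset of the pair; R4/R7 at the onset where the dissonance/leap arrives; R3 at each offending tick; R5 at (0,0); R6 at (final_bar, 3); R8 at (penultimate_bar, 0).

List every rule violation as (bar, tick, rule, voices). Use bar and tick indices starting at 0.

(3, 2, R4, (0, 1))
(5, 0, R4, (0, 1))
(5, 2, R7, (1,))
(6, 0, R4, (0, 1))
(7, 0, R4, (0, 1))
(8, 0, R3, (0, 1))
(8, 0, R7, (0,))
(8, 1, R3, (0, 1))
(8, 2, R7, (1,))
(9, 0, R1, (0, 1))

bar 0: v0=A3 v1=A4 downbeat P8
bar 1: v0=F3 v1=A4 downbeat M3
bar 2: v0=G3 v1=D4 downbeat P5
bar 3: v0=E3 v1=E4 downbeat P8
bar 4: v0=C3 v1=D4 downbeat M2
bar 5: v0=B2 v1=C4 downbeat m2
bar 6: v0=A2 v1=D3 downbeat P4
bar 7: v0=G2 v1=F3 downbeat m7
bar 8: v0=B3 v1=D3 downbeat M6
bar 9: v0=A3 v1=A4 downbeat P8
  -> R4 @ bar 3 tick 2 v(0, 1): E3/D4 m7 untreated
  -> R4 @ bar 5 tick 0 v(0, 1): B2/C4 m2 untreated
  -> R7 @ bar 5 tick 2 v(1,): C4->D3 leap 10st
  -> R4 @ bar 6 tick 0 v(0, 1): A2/D3 P4 untreated
  -> R4 @ bar 7 tick 0 v(0, 1): G2/F3 m7 untreated
  -> R3 @ bar 8 tick 0 v(0, 1): B3 above D3
  -> R7 @ bar 8 tick 0 v(0,): G2->B3 leap 16st
  -> R3 @ bar 8 tick 1 v(0, 1): B3 above D3
  -> R7 @ bar 8 tick 2 v(1,): D3->B4 leap 21st
  -> R1 @ bar 9 tick 0 v(0, 1): B3/B4 P8 -> A3/A4 P8 similar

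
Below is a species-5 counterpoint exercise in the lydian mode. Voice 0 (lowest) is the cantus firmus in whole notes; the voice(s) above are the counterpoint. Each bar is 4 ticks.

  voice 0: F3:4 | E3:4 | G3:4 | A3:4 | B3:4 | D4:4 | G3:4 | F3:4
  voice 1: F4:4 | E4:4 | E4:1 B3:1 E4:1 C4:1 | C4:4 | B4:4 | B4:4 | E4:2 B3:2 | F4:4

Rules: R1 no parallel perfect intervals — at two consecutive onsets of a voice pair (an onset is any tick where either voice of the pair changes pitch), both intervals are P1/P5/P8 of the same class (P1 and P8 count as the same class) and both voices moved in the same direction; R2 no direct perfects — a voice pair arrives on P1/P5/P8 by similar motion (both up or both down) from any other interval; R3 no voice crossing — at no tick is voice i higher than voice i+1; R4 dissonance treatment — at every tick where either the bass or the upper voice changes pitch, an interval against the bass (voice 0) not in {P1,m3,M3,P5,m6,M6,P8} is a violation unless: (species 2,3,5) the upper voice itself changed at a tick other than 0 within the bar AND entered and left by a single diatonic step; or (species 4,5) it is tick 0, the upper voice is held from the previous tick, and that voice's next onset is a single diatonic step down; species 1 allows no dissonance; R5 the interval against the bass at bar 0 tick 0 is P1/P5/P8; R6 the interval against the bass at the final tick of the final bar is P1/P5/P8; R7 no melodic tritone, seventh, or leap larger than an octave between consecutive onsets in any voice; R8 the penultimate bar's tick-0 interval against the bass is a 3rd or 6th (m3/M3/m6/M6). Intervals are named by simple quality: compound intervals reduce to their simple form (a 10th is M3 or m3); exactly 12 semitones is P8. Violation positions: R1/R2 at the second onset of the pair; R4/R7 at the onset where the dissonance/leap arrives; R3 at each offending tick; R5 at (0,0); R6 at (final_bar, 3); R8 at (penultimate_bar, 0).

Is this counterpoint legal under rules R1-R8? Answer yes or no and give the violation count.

bar 0: v0=F3 v1=F4 (P8)
bar 1: v0=E3 v1=E4 (P8)
bar 2: v0=G3 v1=E4 (M6)
bar 3: v0=A3 v1=C4 (m3)
bar 4: v0=B3 v1=B4 (P8)
bar 5: v0=D4 v1=B4 (M6)
bar 6: v0=G3 v1=E4 (M6)
bar 7: v0=F3 v1=F4 (P8)
  R1 @ bar1.0: F3/F4 P8 -> E3/E4 P8 similar
  R4 @ bar2.3: G3/C4 P4 untreated
  R2 @ bar4.0: A3/C4 m3 -> B3/B4 P8 similar
  R7 @ bar4.0: C4->B4 leap 11st
  R7 @ bar7.0: B3->F4 leap 6st

No (5 violations)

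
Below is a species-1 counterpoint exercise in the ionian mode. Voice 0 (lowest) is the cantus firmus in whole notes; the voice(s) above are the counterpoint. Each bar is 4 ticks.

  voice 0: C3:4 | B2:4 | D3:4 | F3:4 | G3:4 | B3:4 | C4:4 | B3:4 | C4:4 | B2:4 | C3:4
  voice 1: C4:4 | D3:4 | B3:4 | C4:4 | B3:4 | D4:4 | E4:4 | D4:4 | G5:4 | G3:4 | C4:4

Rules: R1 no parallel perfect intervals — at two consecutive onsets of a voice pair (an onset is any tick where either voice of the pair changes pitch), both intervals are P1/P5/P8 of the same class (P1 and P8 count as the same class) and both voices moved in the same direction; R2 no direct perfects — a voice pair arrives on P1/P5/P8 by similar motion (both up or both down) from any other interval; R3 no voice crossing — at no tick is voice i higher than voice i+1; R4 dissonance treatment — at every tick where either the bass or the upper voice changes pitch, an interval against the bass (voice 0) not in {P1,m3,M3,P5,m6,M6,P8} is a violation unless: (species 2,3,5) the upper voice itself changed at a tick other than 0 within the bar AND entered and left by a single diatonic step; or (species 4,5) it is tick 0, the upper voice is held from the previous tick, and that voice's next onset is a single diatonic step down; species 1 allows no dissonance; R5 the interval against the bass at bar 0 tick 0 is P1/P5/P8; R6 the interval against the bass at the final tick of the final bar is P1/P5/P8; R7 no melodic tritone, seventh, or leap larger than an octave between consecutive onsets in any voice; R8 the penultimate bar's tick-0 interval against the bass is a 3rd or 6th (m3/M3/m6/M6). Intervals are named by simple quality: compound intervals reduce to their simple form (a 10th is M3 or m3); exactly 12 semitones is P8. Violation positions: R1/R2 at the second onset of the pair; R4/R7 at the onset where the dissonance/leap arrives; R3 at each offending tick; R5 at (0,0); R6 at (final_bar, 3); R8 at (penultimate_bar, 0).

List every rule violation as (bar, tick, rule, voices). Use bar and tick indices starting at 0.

bar 0: v0=C3 v1=C4 downbeat P8
bar 1: v0=B2 v1=D3 downbeat m3
bar 2: v0=D3 v1=B3 downbeat M6
bar 3: v0=F3 v1=C4 downbeat P5
bar 4: v0=G3 v1=B3 downbeat M3
bar 5: v0=B3 v1=D4 downbeat m3
bar 6: v0=C4 v1=E4 downbeat M3
bar 7: v0=B3 v1=D4 downbeat m3
bar 8: v0=C4 v1=G5 downbeat P5
bar 9: v0=B2 v1=G3 downbeat m6
bar 10: v0=C3 v1=C4 downbeat P8
  -> R7 @ bar 1 tick 0 v(1,): C4->D3 leap 10st
  -> R2 @ bar 3 tick 0 v(0, 1): D3/B3 M6 -> F3/C4 P5 similar
  -> R2 @ bar 8 tick 0 v(0, 1): B3/D4 m3 -> C4/G5 P5 similar
  -> R7 @ bar 8 tick 0 v(1,): D4->G5 leap 17st
  -> R7 @ bar 9 tick 0 v(0,): C4->B2 leap 13st
  -> R7 @ bar 9 tick 0 v(1,): G5->G3 leap 24st
  -> R2 @ bar 10 tick 0 v(0, 1): B2/G3 m6 -> C3/C4 P8 similar

(1, 0, R7, (1,))
(3, 0, R2, (0, 1))
(8, 0, R2, (0, 1))
(8, 0, R7, (1,))
(9, 0, R7, (0,))
(9, 0, R7, (1,))
(10, 0, R2, (0, 1))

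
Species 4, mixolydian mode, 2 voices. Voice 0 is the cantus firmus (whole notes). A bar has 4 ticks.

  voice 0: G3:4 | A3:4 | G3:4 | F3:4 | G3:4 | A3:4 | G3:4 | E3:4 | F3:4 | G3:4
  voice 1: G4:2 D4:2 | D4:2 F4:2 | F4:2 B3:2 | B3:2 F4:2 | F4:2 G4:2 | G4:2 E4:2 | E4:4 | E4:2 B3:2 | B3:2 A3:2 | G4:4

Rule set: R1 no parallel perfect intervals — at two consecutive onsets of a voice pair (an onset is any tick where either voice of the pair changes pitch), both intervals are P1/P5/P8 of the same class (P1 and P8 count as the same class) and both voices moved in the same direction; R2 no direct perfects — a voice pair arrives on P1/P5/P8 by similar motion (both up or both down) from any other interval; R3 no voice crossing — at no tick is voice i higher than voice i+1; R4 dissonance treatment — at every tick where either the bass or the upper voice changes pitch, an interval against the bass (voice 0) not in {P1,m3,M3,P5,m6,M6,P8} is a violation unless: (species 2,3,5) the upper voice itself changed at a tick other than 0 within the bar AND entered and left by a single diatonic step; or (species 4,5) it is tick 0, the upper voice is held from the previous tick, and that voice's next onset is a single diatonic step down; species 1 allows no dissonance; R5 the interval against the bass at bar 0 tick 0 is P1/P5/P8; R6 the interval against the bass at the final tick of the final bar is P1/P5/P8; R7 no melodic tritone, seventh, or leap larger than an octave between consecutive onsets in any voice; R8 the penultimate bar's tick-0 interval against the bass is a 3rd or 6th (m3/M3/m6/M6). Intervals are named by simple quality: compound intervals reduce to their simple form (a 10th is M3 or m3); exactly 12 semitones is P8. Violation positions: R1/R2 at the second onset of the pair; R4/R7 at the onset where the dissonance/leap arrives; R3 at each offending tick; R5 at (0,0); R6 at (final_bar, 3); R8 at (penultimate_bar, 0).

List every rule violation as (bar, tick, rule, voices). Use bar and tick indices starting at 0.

bar 0: v0=G3 v1=G4 downbeat P8
bar 1: v0=A3 v1=D4 downbeat P4
bar 2: v0=G3 v1=F4 downbeat m7
bar 3: v0=F3 v1=B3 downbeat TT
bar 4: v0=G3 v1=F4 downbeat m7
bar 5: v0=A3 v1=G4 downbeat m7
bar 6: v0=G3 v1=E4 downbeat M6
bar 7: v0=E3 v1=E4 downbeat P8
bar 8: v0=F3 v1=B3 downbeat TT
bar 9: v0=G3 v1=G4 downbeat P8
  -> R4 @ bar 1 tick 0 v(0, 1): A3/D4 P4 untreated
  -> R4 @ bar 2 tick 0 v(0, 1): G3/F4 m7 untreated
  -> R7 @ bar 2 tick 2 v(1,): F4->B3 leap 6st
  -> R4 @ bar 3 tick 0 v(0, 1): F3/B3 TT untreated
  -> R7 @ bar 3 tick 2 v(1,): B3->F4 leap 6st
  -> R4 @ bar 4 tick 0 v(0, 1): G3/F4 m7 untreated
  -> R4 @ bar 5 tick 0 v(0, 1): A3/G4 m7 untreated
  -> R8 @ bar 8 tick 0 v(0, 1): penult TT not 3rd/6th
  -> R2 @ bar 9 tick 0 v(0, 1): F3/A3 M3 -> G3/G4 P8 similar
  -> R7 @ bar 9 tick 0 v(1,): A3->G4 leap 10st

(1, 0, R4, (0, 1))
(2, 0, R4, (0, 1))
(2, 2, R7, (1,))
(3, 0, R4, (0, 1))
(3, 2, R7, (1,))
(4, 0, R4, (0, 1))
(5, 0, R4, (0, 1))
(8, 0, R8, (0, 1))
(9, 0, R2, (0, 1))
(9, 0, R7, (1,))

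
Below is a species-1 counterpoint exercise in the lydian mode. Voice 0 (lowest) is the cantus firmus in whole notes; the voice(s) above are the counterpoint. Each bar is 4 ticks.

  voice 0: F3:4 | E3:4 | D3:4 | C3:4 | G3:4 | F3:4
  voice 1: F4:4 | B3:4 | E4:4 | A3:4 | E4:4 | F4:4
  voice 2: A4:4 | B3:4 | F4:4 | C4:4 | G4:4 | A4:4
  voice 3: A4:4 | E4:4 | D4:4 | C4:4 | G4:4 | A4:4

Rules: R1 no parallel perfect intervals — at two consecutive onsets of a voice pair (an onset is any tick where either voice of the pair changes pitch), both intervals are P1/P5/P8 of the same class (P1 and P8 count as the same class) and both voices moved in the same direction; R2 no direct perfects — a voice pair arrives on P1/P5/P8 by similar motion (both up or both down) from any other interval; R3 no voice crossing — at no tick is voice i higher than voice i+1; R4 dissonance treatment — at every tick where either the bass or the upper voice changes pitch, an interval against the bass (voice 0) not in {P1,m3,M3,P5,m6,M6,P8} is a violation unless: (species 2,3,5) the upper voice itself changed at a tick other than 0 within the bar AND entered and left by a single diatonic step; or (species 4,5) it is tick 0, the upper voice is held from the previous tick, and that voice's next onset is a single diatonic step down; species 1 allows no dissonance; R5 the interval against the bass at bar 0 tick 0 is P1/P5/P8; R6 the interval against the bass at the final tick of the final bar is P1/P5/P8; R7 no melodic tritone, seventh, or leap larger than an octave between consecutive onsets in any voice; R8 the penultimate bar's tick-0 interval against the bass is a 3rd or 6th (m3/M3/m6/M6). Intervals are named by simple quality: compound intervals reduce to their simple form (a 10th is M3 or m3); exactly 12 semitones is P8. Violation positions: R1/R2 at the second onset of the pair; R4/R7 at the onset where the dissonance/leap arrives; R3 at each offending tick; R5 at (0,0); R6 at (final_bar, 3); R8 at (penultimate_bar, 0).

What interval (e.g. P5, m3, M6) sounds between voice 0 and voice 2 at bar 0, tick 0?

M3

voice 0=F3 voice 2=A4 -> M3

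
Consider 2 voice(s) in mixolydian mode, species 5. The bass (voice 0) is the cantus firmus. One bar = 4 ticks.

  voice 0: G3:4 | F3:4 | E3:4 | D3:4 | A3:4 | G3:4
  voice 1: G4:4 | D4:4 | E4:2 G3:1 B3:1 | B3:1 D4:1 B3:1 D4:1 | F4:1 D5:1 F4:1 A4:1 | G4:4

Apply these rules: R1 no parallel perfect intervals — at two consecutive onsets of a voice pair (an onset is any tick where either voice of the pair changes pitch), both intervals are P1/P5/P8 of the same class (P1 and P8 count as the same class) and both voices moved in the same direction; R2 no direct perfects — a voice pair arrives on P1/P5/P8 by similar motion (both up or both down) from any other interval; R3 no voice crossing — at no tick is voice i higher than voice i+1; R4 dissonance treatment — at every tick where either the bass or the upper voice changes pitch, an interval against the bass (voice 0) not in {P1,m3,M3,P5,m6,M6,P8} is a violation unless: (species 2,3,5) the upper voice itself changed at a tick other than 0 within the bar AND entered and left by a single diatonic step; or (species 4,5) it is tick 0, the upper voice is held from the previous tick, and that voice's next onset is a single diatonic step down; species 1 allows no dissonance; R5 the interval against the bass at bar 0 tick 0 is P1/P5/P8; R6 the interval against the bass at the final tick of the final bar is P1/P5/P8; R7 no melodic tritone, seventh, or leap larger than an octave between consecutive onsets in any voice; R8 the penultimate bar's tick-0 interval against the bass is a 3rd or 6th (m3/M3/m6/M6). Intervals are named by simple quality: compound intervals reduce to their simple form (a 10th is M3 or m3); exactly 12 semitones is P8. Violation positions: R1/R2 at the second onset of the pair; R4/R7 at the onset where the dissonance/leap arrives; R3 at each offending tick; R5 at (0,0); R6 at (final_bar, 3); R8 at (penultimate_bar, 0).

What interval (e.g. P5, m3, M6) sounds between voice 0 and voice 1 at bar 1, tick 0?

M6

voice 0=F3 voice 1=D4 -> M6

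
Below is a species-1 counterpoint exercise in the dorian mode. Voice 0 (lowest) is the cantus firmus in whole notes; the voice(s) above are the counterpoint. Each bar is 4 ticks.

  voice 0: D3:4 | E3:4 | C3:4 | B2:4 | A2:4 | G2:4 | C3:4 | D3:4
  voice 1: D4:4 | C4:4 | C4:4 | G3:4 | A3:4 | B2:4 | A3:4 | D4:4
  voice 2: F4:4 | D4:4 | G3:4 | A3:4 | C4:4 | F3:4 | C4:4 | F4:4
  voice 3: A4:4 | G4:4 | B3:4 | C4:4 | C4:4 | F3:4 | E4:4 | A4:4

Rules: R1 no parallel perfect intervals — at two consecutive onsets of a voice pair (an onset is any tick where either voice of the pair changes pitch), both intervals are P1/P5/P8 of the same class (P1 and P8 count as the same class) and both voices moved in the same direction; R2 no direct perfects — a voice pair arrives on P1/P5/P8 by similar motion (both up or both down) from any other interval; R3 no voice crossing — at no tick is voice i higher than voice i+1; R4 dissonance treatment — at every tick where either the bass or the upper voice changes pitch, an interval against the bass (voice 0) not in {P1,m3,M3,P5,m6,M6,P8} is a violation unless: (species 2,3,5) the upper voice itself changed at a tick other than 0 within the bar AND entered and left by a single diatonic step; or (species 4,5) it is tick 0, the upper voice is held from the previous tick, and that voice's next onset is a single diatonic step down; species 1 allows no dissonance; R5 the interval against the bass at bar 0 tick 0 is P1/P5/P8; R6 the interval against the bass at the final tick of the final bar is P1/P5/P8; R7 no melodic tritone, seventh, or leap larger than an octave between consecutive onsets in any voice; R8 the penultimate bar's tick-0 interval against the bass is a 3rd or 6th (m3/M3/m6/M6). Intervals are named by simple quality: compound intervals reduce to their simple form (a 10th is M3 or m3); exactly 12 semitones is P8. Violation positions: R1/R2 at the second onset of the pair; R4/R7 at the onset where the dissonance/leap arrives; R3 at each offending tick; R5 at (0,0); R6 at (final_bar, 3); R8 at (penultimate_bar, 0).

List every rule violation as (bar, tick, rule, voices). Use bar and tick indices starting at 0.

(0, 0, R5, (0, 2))
(1, 0, R1, (1, 3))
(1, 0, R4, (0, 2))
(2, 0, R2, (0, 2))
(2, 0, R3, (1, 2))
(2, 0, R4, (0, 3))
(2, 1, R3, (1, 2))
(2, 2, R3, (1, 2))
(2, 3, R3, (1, 2))
(3, 0, R4, (0, 2))
(3, 0, R4, (0, 3))
(5, 0, R1, (2, 3))
(5, 0, R4, (0, 2))
(5, 0, R4, (0, 3))
(5, 0, R7, (1,))
(6, 0, R2, (0, 2))
(6, 0, R2, (1, 3))
(6, 0, R7, (1,))
(6, 0, R7, (3,))
(6, 0, R8, (0, 2))
(7, 0, R1, (1, 3))
(7, 0, R2, (0, 1))
(7, 0, R2, (0, 3))
(7, 3, R6, (0, 2))

bar 0: v0=D3 v1=D4 v2=F4 v3=A4 downbeat P5
bar 1: v0=E3 v1=C4 v2=D4 v3=G4 downbeat m3
bar 2: v0=C3 v1=C4 v2=G3 v3=B3 downbeat M7
bar 3: v0=B2 v1=G3 v2=A3 v3=C4 downbeat m2
bar 4: v0=A2 v1=A3 v2=C4 v3=C4 downbeat m3
bar 5: v0=G2 v1=B2 v2=F3 v3=F3 downbeat m7
bar 6: v0=C3 v1=A3 v2=C4 v3=E4 downbeat M3
bar 7: v0=D3 v1=D4 v2=F4 v3=A4 downbeat P5
  -> R5 @ bar 0 tick 0 v(0, 2): opens on m3
  -> R1 @ bar 1 tick 0 v(1, 3): D4/A4 P5 -> C4/G4 P5 similar
  -> R4 @ bar 1 tick 0 v(0, 2): E3/D4 m7 untreated
  -> R2 @ bar 2 tick 0 v(0, 2): E3/D4 m7 -> C3/G3 P5 similar
  -> R3 @ bar 2 tick 0 v(1, 2): C4 above G3
  -> R4 @ bar 2 tick 0 v(0, 3): C3/B3 M7 untreated
  -> R3 @ bar 2 tick 1 v(1, 2): C4 above G3
  -> R3 @ bar 2 tick 2 v(1, 2): C4 above G3
  -> R3 @ bar 2 tick 3 v(1, 2): C4 above G3
  -> R4 @ bar 3 tick 0 v(0, 2): B2/A3 m7 untreated
  -> R4 @ bar 3 tick 0 v(0, 3): B2/C4 m2 untreated
  -> R1 @ bar 5 tick 0 v(2, 3): C4/C4 P1 -> F3/F3 P1 similar
  -> R4 @ bar 5 tick 0 v(0, 2): G2/F3 m7 untreated
  -> R4 @ bar 5 tick 0 v(0, 3): G2/F3 m7 untreated
  -> R7 @ bar 5 tick 0 v(1,): A3->B2 leap 10st
  -> R2 @ bar 6 tick 0 v(0, 2): G2/F3 m7 -> C3/C4 P8 similar
  -> R2 @ bar 6 tick 0 v(1, 3): B2/F3 TT -> A3/E4 P5 similar
  -> R7 @ bar 6 tick 0 v(1,): B2->A3 leap 10st
  -> R7 @ bar 6 tick 0 v(3,): F3->E4 leap 11st
  -> R8 @ bar 6 tick 0 v(0, 2): penult P8 not 3rd/6th
  -> R1 @ bar 7 tick 0 v(1, 3): A3/E4 P5 -> D4/A4 P5 similar
  -> R2 @ bar 7 tick 0 v(0, 1): C3/A3 M6 -> D3/D4 P8 similar
  -> R2 @ bar 7 tick 0 v(0, 3): C3/E4 M3 -> D3/A4 P5 similar
  -> R6 @ bar 7 tick 3 v(0, 2): closes on m3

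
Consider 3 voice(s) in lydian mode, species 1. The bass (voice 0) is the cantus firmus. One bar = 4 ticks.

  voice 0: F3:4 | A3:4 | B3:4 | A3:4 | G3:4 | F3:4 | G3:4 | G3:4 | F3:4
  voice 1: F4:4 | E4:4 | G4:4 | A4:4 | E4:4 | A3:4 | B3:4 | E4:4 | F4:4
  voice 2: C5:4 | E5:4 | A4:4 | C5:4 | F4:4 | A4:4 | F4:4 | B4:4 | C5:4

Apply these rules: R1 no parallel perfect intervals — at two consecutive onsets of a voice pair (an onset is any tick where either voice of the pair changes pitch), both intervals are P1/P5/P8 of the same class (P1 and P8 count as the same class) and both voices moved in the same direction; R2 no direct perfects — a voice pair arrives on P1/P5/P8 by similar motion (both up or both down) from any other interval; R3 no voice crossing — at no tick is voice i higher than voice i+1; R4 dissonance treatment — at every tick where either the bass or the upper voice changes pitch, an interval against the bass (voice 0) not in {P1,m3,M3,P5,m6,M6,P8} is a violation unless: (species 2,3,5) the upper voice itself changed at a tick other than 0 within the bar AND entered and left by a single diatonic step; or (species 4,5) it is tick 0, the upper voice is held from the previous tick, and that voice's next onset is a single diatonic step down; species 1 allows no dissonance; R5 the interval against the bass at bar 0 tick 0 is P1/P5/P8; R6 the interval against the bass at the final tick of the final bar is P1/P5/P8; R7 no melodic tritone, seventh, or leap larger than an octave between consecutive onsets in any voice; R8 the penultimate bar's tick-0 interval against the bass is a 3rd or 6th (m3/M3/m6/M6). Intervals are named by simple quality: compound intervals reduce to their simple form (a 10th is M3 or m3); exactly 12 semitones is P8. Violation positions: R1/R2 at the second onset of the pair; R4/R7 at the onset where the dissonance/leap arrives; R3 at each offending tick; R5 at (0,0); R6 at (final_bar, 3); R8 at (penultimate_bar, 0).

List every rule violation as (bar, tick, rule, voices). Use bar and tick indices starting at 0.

bar 0: v0=F3 v1=F4 v2=C5 downbeat P5
bar 1: v0=A3 v1=E4 v2=E5 downbeat P5
bar 2: v0=B3 v1=G4 v2=A4 downbeat m7
bar 3: v0=A3 v1=A4 v2=C5 downbeat m3
bar 4: v0=G3 v1=E4 v2=F4 downbeat m7
bar 5: v0=F3 v1=A3 v2=A4 downbeat M3
bar 6: v0=G3 v1=B3 v2=F4 downbeat m7
bar 7: v0=G3 v1=E4 v2=B4 downbeat M3
bar 8: v0=F3 v1=F4 v2=C5 downbeat P5
  -> R1 @ bar 1 tick 0 v(0, 2): F3/C5 P5 -> A3/E5 P5 similar
  -> R4 @ bar 2 tick 0 v(0, 2): B3/A4 m7 untreated
  -> R4 @ bar 4 tick 0 v(0, 2): G3/F4 m7 untreated
  -> R4 @ bar 6 tick 0 v(0, 2): G3/F4 m7 untreated
  -> R2 @ bar 7 tick 0 v(1, 2): B3/F4 TT -> E4/B4 P5 similar
  -> R7 @ bar 7 tick 0 v(2,): F4->B4 leap 6st
  -> R1 @ bar 8 tick 0 v(1, 2): E4/B4 P5 -> F4/C5 P5 similar

(1, 0, R1, (0, 2))
(2, 0, R4, (0, 2))
(4, 0, R4, (0, 2))
(6, 0, R4, (0, 2))
(7, 0, R2, (1, 2))
(7, 0, R7, (2,))
(8, 0, R1, (1, 2))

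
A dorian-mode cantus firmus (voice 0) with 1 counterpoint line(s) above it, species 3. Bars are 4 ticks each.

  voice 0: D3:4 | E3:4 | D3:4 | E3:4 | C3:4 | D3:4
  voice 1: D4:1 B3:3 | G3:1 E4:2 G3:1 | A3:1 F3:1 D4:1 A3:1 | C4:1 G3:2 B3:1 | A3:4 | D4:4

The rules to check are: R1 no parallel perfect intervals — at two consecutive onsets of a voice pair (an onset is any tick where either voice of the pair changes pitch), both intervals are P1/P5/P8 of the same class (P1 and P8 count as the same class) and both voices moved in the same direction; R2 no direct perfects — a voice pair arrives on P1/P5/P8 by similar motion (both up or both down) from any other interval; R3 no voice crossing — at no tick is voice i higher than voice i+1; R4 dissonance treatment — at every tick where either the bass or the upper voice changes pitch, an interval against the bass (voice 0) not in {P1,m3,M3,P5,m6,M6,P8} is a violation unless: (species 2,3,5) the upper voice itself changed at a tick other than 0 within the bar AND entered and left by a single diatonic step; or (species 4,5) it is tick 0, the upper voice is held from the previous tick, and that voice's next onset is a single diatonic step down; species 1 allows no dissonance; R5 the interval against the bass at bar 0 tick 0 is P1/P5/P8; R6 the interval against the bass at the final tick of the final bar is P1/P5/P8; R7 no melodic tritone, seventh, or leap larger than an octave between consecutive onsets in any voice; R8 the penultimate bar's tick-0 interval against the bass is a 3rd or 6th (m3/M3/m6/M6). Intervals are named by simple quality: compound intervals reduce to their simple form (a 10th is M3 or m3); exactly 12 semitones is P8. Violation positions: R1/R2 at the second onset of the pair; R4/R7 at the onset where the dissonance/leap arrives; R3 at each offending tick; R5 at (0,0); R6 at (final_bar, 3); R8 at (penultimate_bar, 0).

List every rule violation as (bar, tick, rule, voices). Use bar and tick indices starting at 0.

(5, 0, R2, (0, 1))

bar 0: v0=D3 v1=D4 downbeat P8
bar 1: v0=E3 v1=G3 downbeat m3
bar 2: v0=D3 v1=A3 downbeat P5
bar 3: v0=E3 v1=C4 downbeat m6
bar 4: v0=C3 v1=A3 downbeat M6
bar 5: v0=D3 v1=D4 downbeat P8
  -> R2 @ bar 5 tick 0 v(0, 1): C3/A3 M6 -> D3/D4 P8 similar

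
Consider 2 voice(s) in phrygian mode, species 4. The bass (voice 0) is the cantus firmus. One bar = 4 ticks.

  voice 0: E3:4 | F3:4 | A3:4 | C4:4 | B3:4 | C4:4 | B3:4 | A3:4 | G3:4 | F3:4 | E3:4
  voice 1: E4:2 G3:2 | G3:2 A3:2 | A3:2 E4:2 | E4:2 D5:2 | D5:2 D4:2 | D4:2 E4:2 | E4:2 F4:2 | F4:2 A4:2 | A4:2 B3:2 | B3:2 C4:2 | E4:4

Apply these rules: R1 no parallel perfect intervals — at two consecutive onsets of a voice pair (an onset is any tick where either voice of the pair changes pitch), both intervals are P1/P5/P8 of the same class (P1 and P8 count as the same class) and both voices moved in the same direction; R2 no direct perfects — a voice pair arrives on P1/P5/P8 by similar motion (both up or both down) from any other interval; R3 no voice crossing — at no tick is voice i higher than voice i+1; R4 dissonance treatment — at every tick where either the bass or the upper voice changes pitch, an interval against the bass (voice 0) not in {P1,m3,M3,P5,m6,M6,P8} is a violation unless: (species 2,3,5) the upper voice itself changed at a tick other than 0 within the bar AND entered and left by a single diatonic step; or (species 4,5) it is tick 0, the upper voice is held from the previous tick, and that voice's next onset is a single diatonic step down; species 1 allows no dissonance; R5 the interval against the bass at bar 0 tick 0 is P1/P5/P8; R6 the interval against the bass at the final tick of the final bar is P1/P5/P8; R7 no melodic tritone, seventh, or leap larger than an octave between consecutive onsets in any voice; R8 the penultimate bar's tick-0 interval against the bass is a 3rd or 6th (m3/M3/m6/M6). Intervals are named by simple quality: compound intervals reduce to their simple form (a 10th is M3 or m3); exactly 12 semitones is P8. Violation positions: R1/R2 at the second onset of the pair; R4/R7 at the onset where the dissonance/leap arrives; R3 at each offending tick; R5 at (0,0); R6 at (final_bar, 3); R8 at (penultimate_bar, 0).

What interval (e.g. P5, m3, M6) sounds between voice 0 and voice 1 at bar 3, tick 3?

M2

voice 0=C4 voice 1=D5 -> M2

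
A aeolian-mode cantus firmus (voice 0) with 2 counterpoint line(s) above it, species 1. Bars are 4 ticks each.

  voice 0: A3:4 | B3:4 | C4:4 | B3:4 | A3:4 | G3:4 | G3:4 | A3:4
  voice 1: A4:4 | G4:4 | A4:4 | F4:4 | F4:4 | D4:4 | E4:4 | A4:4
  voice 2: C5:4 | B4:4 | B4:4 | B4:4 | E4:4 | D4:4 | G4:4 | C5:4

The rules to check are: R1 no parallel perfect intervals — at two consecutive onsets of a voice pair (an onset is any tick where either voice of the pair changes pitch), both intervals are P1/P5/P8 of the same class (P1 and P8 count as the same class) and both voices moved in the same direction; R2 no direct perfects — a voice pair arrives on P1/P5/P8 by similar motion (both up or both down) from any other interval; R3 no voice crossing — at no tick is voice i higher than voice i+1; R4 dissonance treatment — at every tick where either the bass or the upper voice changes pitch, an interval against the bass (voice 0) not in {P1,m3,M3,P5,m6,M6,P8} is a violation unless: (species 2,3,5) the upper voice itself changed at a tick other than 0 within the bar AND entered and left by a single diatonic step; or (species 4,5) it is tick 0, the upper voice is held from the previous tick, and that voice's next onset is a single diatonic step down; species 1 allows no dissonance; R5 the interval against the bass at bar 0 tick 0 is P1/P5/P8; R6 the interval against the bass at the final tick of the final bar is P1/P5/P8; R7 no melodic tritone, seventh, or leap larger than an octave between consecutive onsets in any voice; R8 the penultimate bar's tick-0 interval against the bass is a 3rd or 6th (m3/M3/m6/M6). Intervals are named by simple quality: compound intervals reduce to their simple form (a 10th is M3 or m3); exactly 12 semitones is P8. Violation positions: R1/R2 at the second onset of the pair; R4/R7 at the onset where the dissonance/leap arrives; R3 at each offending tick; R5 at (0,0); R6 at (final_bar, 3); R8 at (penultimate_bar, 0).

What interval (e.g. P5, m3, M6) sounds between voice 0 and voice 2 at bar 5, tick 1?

voice 0=G3 voice 2=D4 -> P5

P5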